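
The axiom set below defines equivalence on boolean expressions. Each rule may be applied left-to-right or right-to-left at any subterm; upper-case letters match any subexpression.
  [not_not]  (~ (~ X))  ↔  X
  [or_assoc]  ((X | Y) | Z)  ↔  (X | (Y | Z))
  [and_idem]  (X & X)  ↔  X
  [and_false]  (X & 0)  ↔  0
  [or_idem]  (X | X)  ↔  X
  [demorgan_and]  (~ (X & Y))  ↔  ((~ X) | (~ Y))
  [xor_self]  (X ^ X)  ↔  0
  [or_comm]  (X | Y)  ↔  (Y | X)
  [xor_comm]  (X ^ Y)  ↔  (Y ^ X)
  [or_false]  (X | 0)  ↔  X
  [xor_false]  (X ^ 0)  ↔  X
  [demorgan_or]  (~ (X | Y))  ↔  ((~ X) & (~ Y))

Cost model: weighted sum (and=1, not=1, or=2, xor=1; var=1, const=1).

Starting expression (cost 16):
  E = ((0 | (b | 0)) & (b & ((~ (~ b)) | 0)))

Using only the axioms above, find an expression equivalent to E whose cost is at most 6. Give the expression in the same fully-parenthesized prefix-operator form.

step 1: not_not (→) rewrites (~ (~ b)) into b, now ((0 | (b | 0)) & (b & (b | 0)))
step 2: or_comm (→) rewrites (0 | (b | 0)) into ((b | 0) | 0), now (((b | 0) | 0) & (b & (b | 0)))
step 3: or_false (→) rewrites (b | 0) into b, now (((b | 0) | 0) & (b & b))
step 4: or_comm (→) rewrites (b | 0) into (0 | b), now (((0 | b) | 0) & (b & b))
step 5: or_false (→) rewrites ((0 | b) | 0) into (0 | b), now ((0 | b) & (b & b))
step 6: and_idem (→) rewrites (b & b) into b, reaching cost 6 (bound 6)

((0 | b) & b)   [cost 6]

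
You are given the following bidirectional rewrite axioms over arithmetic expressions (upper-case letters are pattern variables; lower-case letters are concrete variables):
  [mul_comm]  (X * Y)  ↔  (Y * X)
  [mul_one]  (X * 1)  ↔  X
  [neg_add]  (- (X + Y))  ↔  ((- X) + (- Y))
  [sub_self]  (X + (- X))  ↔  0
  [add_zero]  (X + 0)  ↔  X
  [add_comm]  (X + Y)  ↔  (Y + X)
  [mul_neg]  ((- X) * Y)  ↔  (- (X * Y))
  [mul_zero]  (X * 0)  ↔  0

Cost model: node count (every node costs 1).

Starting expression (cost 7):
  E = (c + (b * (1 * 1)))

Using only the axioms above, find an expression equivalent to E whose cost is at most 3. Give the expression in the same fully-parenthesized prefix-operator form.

(c + b)   [cost 3]

1. [mul_one →] (1 * 1)  →  1;  E = (c + (b * 1))
2. [mul_one →] (b * 1)  →  b;  cost 3 ≤ 3, done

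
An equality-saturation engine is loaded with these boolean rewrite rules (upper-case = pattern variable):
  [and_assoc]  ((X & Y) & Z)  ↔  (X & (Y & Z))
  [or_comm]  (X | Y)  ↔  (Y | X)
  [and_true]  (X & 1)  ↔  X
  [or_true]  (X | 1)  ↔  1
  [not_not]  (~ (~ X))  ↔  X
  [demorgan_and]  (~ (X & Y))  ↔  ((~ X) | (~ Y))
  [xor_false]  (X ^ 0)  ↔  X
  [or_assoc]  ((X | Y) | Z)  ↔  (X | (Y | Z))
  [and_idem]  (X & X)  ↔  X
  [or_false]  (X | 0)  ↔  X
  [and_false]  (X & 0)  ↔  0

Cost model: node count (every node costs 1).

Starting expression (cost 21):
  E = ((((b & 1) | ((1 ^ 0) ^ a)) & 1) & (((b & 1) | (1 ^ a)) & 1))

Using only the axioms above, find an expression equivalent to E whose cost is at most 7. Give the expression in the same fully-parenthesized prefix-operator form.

((b & 1) | (1 ^ a))   [cost 7]

step 1: xor_false (→) rewrites (1 ^ 0) into 1, now ((((b & 1) | (1 ^ a)) & 1) & (((b & 1) | (1 ^ a)) & 1))
step 2: and_idem (→) rewrites ((((b & 1) | (1 ^ a)) & 1) & (((b & 1) | (1 ^ a)) & 1)) into (((b & 1) | (1 ^ a)) & 1)
step 3: and_true (→) rewrites (((b & 1) | (1 ^ a)) & 1) into ((b & 1) | (1 ^ a)), reaching cost 7 (bound 7)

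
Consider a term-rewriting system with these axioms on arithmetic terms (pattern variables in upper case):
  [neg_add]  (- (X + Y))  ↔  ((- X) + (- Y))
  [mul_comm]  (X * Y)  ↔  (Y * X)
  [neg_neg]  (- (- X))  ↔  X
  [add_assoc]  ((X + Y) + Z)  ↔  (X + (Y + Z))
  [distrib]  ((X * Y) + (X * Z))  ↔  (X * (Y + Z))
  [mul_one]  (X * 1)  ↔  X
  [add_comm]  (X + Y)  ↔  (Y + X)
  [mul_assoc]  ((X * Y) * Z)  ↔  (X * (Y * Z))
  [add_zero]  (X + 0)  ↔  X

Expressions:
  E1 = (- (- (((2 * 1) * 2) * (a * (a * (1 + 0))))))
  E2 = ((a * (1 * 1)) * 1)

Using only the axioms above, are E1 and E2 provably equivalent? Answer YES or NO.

NO

The axioms are sound identities: if E1 ↔* E2 then E1 and E2 evaluate identically under any assignment.
Under a=1: E1 evaluates to 4, E2 to 1. Distinct ⇒ no rewrite sequence connects them.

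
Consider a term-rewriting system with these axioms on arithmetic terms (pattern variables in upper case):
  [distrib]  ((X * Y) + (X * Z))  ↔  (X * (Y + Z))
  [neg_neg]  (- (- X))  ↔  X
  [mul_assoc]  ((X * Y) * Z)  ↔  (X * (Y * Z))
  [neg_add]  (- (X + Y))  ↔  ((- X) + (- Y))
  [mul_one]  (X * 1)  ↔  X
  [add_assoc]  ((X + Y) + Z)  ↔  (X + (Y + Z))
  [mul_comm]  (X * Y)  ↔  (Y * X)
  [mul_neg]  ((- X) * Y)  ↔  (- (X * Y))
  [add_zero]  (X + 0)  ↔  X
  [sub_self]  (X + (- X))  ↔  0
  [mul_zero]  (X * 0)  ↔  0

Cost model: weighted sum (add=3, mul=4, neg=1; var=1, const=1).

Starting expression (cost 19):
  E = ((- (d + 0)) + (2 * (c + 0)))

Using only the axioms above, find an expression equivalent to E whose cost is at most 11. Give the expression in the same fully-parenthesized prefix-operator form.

step 1: add_zero (→) rewrites (d + 0) into d, now ((- d) + (2 * (c + 0)))
step 2: add_zero (→) rewrites (c + 0) into c, reaching cost 11 (bound 11)

((- d) + (2 * c))   [cost 11]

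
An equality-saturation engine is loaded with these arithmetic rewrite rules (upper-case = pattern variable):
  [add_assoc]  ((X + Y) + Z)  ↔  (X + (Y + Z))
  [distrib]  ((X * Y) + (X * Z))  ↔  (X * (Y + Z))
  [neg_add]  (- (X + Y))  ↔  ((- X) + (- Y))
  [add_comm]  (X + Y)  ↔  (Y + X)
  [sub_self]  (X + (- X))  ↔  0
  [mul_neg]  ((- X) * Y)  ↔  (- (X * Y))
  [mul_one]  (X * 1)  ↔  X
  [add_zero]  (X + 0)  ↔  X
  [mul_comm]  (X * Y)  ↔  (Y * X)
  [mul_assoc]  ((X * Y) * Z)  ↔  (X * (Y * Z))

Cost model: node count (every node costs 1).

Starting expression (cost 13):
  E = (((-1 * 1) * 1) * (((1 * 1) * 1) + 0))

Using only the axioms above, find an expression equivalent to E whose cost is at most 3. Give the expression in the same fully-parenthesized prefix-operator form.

(-1 * 1)   [cost 3]

1. [mul_one →] (1 * 1)  →  1;  E = (((-1 * 1) * 1) * ((1 * 1) + 0))
2. [mul_one →] (-1 * 1)  →  -1;  E = ((-1 * 1) * ((1 * 1) + 0))
3. [add_zero →] ((1 * 1) + 0)  →  (1 * 1);  E = ((-1 * 1) * (1 * 1))
4. [mul_one →] (1 * 1)  →  1;  E = ((-1 * 1) * 1)
5. [mul_one →] ((-1 * 1) * 1)  →  (-1 * 1);  cost 3 ≤ 3, done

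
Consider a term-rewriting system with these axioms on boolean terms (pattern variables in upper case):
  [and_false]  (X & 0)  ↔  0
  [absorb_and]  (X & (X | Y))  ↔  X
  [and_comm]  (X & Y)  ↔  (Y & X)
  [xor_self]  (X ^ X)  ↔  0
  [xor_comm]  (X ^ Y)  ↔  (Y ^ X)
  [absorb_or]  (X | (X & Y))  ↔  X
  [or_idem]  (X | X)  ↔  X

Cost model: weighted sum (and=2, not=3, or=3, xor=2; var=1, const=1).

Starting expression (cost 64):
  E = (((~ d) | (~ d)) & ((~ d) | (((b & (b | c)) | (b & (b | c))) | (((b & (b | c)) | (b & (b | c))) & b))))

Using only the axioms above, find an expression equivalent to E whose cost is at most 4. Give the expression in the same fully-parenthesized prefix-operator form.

(~ d)   [cost 4]

step 1: absorb_or (→) rewrites (((b & (b | c)) | (b & (b | c))) | (((b & (b | c)) | (b & (b | c))) & b)) into ((b & (b | c)) | (b & (b | c))), now (((~ d) | (~ d)) & ((~ d) | ((b & (b | c)) | (b & (b | c)))))
step 2: or_idem (→) rewrites ((b & (b | c)) | (b & (b | c))) into (b & (b | c)), now (((~ d) | (~ d)) & ((~ d) | (b & (b | c))))
step 3: or_idem (→) rewrites ((~ d) | (~ d)) into (~ d), now ((~ d) & ((~ d) | (b & (b | c))))
step 4: absorb_and (→) rewrites (b & (b | c)) into b, now ((~ d) & ((~ d) | b))
step 5: absorb_and (→) rewrites ((~ d) & ((~ d) | b)) into (~ d), reaching cost 4 (bound 4)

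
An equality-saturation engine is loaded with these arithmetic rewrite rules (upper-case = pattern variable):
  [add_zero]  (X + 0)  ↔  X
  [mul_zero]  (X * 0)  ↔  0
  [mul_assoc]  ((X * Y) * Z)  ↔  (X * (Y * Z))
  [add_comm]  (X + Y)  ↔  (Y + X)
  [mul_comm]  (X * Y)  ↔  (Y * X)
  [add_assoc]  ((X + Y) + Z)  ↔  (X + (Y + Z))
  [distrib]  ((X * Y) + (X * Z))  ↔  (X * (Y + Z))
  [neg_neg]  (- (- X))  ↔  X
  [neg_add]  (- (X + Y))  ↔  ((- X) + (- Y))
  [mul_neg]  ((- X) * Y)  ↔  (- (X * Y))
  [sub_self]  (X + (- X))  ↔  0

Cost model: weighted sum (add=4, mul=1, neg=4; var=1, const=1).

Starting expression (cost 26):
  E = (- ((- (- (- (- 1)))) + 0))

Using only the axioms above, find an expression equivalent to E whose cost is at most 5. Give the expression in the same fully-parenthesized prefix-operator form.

1. [add_zero →] ((- (- (- (- 1)))) + 0)  →  (- (- (- (- 1))));  E = (- (- (- (- (- 1)))))
2. [neg_neg →] (- (- (- (- (- 1)))))  →  (- (- (- 1)))
3. [neg_neg →] (- (- 1))  →  1;  cost 5 ≤ 5, done

(- 1)   [cost 5]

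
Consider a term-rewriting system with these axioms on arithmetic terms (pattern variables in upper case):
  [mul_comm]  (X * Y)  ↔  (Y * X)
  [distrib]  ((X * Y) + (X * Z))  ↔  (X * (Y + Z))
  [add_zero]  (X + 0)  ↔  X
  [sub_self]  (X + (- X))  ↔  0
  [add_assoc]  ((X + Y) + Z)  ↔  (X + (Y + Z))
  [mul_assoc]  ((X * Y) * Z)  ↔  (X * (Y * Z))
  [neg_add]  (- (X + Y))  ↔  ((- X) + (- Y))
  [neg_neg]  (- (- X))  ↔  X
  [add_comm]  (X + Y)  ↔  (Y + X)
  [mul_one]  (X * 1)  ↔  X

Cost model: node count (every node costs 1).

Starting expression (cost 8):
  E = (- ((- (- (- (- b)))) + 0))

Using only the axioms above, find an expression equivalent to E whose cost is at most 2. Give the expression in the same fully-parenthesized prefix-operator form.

(- b)   [cost 2]

1. [add_zero →] ((- (- (- (- b)))) + 0)  →  (- (- (- (- b))));  E = (- (- (- (- (- b)))))
2. [neg_neg →] (- (- (- (- (- b)))))  →  (- (- (- b)))
3. [neg_neg →] (- (- (- b)))  →  (- b);  cost 2 ≤ 2, done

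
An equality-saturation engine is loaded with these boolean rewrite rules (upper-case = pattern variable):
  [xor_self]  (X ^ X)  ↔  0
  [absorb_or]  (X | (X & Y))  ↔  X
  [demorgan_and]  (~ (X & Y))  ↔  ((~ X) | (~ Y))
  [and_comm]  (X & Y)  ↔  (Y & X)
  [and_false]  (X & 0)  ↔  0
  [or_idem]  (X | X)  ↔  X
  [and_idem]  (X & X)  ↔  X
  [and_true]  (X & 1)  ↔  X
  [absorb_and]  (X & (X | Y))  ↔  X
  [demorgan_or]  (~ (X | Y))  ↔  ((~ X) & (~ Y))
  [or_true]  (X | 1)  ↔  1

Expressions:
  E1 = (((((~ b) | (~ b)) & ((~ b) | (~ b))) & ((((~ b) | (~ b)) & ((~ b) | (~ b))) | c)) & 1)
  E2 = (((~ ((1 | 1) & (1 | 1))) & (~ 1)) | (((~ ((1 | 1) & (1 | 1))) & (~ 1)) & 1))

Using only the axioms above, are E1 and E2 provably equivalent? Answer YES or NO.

NO

All listed rules preserve value, hence provable equivalence implies equal values everywhere; look for a separating assignment.
b=0, c=0 gives E1 ↦ 1, E2 ↦ 0; values differ ⇒ not provably equivalent.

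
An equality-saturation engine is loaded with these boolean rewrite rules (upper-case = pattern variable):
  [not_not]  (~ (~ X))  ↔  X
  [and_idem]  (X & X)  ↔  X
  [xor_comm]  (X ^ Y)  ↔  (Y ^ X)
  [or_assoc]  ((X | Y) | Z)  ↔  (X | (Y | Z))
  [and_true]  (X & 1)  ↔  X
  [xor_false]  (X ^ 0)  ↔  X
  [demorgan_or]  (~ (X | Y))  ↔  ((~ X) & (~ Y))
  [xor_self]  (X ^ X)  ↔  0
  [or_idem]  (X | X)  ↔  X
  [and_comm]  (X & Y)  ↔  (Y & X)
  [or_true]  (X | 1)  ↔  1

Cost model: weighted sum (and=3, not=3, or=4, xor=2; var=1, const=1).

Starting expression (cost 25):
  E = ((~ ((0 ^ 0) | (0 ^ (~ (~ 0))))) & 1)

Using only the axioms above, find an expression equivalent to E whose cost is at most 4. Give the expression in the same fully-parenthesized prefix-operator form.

(~ 0)   [cost 4]

(1) (~ (~ 0))  =[not_not →]=  0    ⊢ ((~ ((0 ^ 0) | (0 ^ 0))) & 1)
(2) ((0 ^ 0) | (0 ^ 0))  =[or_idem →]=  (0 ^ 0)    ⊢ ((~ (0 ^ 0)) & 1)
(3) ((~ (0 ^ 0)) & 1)  =[and_true →]=  (~ (0 ^ 0))
(4) (0 ^ 0)  =[xor_false →]=  0    ⊢ cost 4, within 4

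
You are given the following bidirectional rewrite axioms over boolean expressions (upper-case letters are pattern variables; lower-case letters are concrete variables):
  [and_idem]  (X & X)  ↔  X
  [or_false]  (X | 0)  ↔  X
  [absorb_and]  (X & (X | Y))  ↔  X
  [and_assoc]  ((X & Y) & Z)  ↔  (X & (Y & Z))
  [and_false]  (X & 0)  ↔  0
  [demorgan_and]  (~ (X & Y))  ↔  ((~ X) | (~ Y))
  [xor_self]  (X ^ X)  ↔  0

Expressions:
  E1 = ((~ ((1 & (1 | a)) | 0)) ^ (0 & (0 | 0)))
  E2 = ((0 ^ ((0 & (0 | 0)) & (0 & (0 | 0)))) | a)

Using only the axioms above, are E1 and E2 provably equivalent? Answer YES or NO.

All listed rules preserve value, hence provable equivalence implies equal values everywhere; look for a separating assignment.
a=1 gives E1 ↦ 0, E2 ↦ 1; values differ ⇒ not provably equivalent.

NO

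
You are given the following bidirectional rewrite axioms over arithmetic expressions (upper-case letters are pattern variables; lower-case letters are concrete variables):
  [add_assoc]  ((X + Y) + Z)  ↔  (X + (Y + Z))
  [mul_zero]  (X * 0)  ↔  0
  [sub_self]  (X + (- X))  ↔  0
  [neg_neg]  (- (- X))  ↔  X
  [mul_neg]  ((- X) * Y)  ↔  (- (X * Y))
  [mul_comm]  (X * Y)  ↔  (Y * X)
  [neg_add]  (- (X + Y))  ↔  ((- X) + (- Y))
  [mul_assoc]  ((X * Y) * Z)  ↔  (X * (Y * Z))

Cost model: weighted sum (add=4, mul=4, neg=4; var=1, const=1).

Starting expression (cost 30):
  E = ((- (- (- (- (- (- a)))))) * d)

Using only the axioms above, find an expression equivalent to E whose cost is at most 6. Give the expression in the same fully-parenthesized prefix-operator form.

(a * d)   [cost 6]

step 1: neg_neg (→) rewrites (- (- (- (- (- (- a)))))) into (- (- (- (- a)))), now ((- (- (- (- a)))) * d)
step 2: neg_neg (→) rewrites (- (- (- a))) into (- a), now ((- (- a)) * d)
step 3: neg_neg (→) rewrites (- (- a)) into a, reaching cost 6 (bound 6)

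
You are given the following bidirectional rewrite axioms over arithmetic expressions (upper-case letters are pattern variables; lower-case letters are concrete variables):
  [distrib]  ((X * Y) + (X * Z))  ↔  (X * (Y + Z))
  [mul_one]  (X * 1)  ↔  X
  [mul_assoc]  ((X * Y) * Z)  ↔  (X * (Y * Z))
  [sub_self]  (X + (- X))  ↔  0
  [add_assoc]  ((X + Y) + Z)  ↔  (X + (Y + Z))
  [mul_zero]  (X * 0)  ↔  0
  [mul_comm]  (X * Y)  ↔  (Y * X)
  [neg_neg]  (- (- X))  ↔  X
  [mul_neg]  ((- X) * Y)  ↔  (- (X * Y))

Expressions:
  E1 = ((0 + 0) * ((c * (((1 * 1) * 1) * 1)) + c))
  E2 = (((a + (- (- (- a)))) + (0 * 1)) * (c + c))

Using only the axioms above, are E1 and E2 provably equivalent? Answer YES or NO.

(1) (((1 * 1) * 1) * 1)  =[mul_one →]=  ((1 * 1) * 1)    ⊢ ((0 + 0) * ((c * ((1 * 1) * 1)) + c))
(2) (1 * 1)  =[mul_one →]=  1    ⊢ ((0 + 0) * ((c * (1 * 1)) + c))
(3) (1 * 1)  =[mul_one →]=  1    ⊢ ((0 + 0) * ((c * 1) + c))
(4) (c * 1)  =[mul_one →]=  c    ⊢ ((0 + 0) * (c + c))
(5) 0  =[mul_one ←]=  (0 * 1)    ⊢ ((0 + (0 * 1)) * (c + c))
(6) 0  =[sub_self ←]=  (a + (- a))    ⊢ (((a + (- a)) + (0 * 1)) * (c + c))
(7) a  =[neg_neg ←]=  (- (- a))    ⊢ E2

YES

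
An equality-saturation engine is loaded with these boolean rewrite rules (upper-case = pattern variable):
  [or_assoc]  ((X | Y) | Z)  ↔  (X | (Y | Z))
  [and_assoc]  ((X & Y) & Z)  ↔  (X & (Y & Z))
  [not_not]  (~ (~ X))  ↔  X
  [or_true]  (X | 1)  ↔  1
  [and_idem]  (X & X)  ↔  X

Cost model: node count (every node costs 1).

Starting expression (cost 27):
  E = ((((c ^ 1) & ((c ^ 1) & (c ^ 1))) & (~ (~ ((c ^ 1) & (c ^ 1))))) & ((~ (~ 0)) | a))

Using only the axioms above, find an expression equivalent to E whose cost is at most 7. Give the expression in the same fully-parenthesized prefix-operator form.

(1) (~ (~ ((c ^ 1) & (c ^ 1))))  =[not_not →]=  ((c ^ 1) & (c ^ 1))    ⊢ ((((c ^ 1) & ((c ^ 1) & (c ^ 1))) & ((c ^ 1) & (c ^ 1))) & ((~ (~ 0)) | a))
(2) ((c ^ 1) & (c ^ 1))  =[and_idem →]=  (c ^ 1)    ⊢ ((((c ^ 1) & (c ^ 1)) & ((c ^ 1) & (c ^ 1))) & ((~ (~ 0)) | a))
(3) (((c ^ 1) & (c ^ 1)) & ((c ^ 1) & (c ^ 1)))  =[and_idem →]=  ((c ^ 1) & (c ^ 1))    ⊢ (((c ^ 1) & (c ^ 1)) & ((~ (~ 0)) | a))
(4) ((c ^ 1) & (c ^ 1))  =[and_idem →]=  (c ^ 1)    ⊢ ((c ^ 1) & ((~ (~ 0)) | a))
(5) (~ (~ 0))  =[not_not →]=  0    ⊢ cost 7, within 7

((c ^ 1) & (0 | a))   [cost 7]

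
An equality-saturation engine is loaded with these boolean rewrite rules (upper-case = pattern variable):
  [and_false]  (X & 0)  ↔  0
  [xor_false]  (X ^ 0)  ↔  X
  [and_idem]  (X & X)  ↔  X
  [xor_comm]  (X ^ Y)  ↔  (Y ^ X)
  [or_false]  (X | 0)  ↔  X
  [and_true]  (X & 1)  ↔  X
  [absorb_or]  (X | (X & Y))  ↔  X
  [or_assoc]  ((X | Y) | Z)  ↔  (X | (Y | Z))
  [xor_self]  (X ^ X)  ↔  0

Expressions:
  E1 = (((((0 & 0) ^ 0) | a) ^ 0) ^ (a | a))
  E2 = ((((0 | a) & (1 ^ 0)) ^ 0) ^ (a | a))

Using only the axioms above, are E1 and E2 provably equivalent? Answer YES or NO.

YES

step 1: and_idem (→) rewrites (0 & 0) into 0, now ((((0 ^ 0) | a) ^ 0) ^ (a | a))
step 2: xor_false (→) rewrites (((0 ^ 0) | a) ^ 0) into ((0 ^ 0) | a), now (((0 ^ 0) | a) ^ (a | a))
step 3: xor_false (→) rewrites (0 ^ 0) into 0, now ((0 | a) ^ (a | a))
step 4: xor_false (←) rewrites (0 | a) into ((0 | a) ^ 0), now (((0 | a) ^ 0) ^ (a | a))
step 5: and_true (←) rewrites (0 | a) into ((0 | a) & 1), now ((((0 | a) & 1) ^ 0) ^ (a | a))
step 6: xor_false (←) rewrites 1 into (1 ^ 0), which is E2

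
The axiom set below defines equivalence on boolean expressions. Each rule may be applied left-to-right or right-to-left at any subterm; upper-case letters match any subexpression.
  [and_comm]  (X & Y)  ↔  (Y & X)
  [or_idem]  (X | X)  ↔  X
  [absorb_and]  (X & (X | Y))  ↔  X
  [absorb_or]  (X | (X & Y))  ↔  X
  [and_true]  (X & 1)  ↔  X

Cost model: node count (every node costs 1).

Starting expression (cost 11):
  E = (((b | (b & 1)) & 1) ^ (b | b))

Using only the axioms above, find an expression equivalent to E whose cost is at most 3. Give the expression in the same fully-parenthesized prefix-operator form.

(b ^ b)   [cost 3]

step 1: absorb_or (→) rewrites (b | (b & 1)) into b, now ((b & 1) ^ (b | b))
step 2: and_true (→) rewrites (b & 1) into b, now (b ^ (b | b))
step 3: or_idem (→) rewrites (b | b) into b, reaching cost 3 (bound 3)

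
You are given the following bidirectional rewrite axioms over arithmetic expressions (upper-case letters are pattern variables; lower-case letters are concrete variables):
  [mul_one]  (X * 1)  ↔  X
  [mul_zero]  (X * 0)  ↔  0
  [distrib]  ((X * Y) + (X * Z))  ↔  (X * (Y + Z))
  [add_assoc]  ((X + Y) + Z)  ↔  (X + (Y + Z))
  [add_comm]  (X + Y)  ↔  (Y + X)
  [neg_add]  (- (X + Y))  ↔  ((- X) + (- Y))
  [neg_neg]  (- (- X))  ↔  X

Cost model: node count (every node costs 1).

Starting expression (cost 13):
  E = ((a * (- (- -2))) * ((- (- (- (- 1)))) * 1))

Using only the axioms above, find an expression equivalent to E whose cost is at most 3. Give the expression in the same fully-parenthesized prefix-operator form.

step 1: neg_neg (→) rewrites (- (- (- (- 1)))) into (- (- 1)), now ((a * (- (- -2))) * ((- (- 1)) * 1))
step 2: neg_neg (→) rewrites (- (- -2)) into -2, now ((a * -2) * ((- (- 1)) * 1))
step 3: neg_neg (→) rewrites (- (- 1)) into 1, now ((a * -2) * (1 * 1))
step 4: mul_one (→) rewrites (1 * 1) into 1, now ((a * -2) * 1)
step 5: mul_one (→) rewrites ((a * -2) * 1) into (a * -2), reaching cost 3 (bound 3)

(a * -2)   [cost 3]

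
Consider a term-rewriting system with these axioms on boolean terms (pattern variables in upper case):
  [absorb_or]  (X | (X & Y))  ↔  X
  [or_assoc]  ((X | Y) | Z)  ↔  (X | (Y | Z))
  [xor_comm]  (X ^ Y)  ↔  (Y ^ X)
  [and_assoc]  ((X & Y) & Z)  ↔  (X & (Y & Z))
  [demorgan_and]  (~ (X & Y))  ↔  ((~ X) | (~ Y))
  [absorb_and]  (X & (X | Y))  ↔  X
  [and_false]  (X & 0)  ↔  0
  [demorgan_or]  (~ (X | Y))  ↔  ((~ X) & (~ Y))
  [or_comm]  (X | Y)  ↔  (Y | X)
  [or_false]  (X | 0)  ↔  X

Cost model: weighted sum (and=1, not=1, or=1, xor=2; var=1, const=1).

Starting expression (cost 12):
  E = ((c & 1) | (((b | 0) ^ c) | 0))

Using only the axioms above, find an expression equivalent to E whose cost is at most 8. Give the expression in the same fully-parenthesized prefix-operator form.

((c & 1) | (b ^ c))   [cost 8]

step 1: or_false (→) rewrites (b | 0) into b, now ((c & 1) | ((b ^ c) | 0))
step 2: or_false (→) rewrites ((b ^ c) | 0) into (b ^ c), reaching cost 8 (bound 8)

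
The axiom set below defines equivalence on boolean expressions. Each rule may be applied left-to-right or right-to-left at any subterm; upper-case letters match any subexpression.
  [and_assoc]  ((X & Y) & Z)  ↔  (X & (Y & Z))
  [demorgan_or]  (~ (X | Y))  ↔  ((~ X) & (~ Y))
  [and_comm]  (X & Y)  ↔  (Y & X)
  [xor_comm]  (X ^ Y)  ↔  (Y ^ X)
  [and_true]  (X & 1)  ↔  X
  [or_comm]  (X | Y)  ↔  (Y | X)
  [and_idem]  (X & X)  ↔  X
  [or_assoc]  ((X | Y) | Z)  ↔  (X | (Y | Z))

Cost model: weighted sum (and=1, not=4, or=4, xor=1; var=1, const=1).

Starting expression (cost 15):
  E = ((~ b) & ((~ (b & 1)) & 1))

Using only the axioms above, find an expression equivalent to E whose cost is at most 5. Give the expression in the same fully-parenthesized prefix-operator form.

(~ b)   [cost 5]

step 1: and_true (→) rewrites (b & 1) into b, now ((~ b) & ((~ b) & 1))
step 2: and_true (→) rewrites ((~ b) & 1) into (~ b), now ((~ b) & (~ b))
step 3: and_idem (→) rewrites ((~ b) & (~ b)) into (~ b), reaching cost 5 (bound 5)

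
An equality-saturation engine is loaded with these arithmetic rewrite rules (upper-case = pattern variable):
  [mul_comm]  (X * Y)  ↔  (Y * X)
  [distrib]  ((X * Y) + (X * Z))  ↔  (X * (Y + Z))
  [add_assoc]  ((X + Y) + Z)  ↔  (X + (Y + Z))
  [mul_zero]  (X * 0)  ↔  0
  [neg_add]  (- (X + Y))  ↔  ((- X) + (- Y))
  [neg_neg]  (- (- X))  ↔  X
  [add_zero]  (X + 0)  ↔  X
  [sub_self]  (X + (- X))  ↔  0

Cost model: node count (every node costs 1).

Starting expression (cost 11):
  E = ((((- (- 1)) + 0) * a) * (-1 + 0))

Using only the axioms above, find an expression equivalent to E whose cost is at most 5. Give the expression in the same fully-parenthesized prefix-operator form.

((1 * a) * -1)   [cost 5]

step 1: add_zero (→) rewrites ((- (- 1)) + 0) into (- (- 1)), now (((- (- 1)) * a) * (-1 + 0))
step 2: add_zero (→) rewrites (-1 + 0) into -1, now (((- (- 1)) * a) * -1)
step 3: neg_neg (→) rewrites (- (- 1)) into 1, reaching cost 5 (bound 5)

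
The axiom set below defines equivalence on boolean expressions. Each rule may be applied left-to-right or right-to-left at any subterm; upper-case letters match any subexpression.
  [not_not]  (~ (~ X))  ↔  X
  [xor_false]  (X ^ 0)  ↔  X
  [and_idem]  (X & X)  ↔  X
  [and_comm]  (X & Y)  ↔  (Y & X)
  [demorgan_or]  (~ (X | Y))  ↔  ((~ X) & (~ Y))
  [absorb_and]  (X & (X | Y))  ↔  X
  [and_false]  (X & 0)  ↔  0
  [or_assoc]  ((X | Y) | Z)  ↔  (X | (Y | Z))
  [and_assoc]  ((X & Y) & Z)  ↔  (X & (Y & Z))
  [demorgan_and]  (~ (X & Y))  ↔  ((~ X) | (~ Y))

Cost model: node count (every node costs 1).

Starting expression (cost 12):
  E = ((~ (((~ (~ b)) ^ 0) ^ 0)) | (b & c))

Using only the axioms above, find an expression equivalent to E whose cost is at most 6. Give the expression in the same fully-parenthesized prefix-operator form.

(1) (((~ (~ b)) ^ 0) ^ 0)  =[xor_false →]=  ((~ (~ b)) ^ 0)    ⊢ ((~ ((~ (~ b)) ^ 0)) | (b & c))
(2) ((~ (~ b)) ^ 0)  =[xor_false →]=  (~ (~ b))    ⊢ ((~ (~ (~ b))) | (b & c))
(3) (~ (~ b))  =[not_not →]=  b    ⊢ cost 6, within 6

((~ b) | (b & c))   [cost 6]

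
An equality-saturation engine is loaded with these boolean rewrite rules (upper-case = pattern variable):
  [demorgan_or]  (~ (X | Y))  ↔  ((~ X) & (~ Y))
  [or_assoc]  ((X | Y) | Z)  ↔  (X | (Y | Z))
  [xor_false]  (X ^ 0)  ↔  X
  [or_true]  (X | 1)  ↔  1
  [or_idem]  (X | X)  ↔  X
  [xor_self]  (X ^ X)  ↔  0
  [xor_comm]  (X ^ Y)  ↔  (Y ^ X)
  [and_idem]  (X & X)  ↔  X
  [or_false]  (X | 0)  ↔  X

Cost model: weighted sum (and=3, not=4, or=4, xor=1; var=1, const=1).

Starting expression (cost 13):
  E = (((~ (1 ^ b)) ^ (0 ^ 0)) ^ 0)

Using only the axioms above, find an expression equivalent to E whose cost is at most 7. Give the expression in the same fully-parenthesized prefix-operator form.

step 1: xor_false (→) rewrites (0 ^ 0) into 0, now (((~ (1 ^ b)) ^ 0) ^ 0)
step 2: xor_false (→) rewrites ((~ (1 ^ b)) ^ 0) into (~ (1 ^ b)), now ((~ (1 ^ b)) ^ 0)
step 3: xor_false (→) rewrites ((~ (1 ^ b)) ^ 0) into (~ (1 ^ b)), reaching cost 7 (bound 7)

(~ (1 ^ b))   [cost 7]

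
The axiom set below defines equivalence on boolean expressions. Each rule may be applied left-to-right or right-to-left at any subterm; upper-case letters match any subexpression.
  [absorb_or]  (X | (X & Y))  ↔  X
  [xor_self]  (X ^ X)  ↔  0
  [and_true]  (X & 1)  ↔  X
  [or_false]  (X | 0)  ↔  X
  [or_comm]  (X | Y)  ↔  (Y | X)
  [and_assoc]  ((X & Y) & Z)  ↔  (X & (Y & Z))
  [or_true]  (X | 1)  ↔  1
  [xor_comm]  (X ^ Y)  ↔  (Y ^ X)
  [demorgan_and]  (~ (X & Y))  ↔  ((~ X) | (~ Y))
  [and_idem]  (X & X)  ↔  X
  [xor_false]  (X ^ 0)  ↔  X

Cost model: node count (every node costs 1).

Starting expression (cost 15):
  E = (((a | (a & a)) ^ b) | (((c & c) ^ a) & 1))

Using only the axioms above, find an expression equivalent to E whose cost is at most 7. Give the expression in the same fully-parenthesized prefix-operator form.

(1) (c & c)  =[and_idem →]=  c    ⊢ (((a | (a & a)) ^ b) | ((c ^ a) & 1))
(2) ((c ^ a) & 1)  =[and_true →]=  (c ^ a)    ⊢ (((a | (a & a)) ^ b) | (c ^ a))
(3) (a | (a & a))  =[absorb_or →]=  a    ⊢ cost 7, within 7

((a ^ b) | (c ^ a))   [cost 7]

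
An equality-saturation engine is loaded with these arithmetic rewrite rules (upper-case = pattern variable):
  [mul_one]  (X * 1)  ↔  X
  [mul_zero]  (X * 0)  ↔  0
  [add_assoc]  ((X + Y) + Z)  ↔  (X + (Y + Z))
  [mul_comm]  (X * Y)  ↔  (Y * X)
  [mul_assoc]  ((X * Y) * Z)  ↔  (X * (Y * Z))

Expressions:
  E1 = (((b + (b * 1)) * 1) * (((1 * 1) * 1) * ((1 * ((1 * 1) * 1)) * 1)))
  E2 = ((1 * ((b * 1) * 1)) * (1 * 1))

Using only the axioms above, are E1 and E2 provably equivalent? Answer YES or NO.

All listed rules preserve value, hence provable equivalence implies equal values everywhere; look for a separating assignment.
b=1 gives E1 ↦ 2, E2 ↦ 1; values differ ⇒ not provably equivalent.

NO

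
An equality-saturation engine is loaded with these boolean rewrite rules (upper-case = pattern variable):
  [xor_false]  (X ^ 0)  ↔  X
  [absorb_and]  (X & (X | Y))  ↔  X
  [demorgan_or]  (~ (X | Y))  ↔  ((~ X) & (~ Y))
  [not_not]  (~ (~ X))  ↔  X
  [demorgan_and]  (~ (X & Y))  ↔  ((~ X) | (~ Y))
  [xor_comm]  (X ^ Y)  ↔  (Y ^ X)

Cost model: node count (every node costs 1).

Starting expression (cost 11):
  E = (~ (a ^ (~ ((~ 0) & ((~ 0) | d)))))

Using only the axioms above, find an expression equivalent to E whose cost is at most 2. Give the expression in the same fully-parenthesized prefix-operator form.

(1) ((~ 0) & ((~ 0) | d))  =[absorb_and →]=  (~ 0)    ⊢ (~ (a ^ (~ (~ 0))))
(2) (~ (~ 0))  =[not_not →]=  0    ⊢ (~ (a ^ 0))
(3) (a ^ 0)  =[xor_false →]=  a    ⊢ cost 2, within 2

(~ a)   [cost 2]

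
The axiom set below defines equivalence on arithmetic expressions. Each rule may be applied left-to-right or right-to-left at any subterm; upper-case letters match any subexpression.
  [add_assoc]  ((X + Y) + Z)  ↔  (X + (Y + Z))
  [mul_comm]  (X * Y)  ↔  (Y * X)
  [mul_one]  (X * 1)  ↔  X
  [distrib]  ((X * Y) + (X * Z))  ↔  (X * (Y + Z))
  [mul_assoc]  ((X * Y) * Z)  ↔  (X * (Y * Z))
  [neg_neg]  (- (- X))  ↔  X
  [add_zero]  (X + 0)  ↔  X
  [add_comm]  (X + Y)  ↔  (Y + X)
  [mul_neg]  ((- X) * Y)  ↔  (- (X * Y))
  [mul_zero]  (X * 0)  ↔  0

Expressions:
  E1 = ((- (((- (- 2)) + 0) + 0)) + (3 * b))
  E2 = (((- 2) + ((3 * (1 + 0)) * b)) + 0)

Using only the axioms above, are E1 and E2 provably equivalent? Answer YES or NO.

YES

step 1: neg_neg (→) rewrites (- (- 2)) into 2, now ((- ((2 + 0) + 0)) + (3 * b))
step 2: add_zero (→) rewrites (2 + 0) into 2, now ((- (2 + 0)) + (3 * b))
step 3: add_zero (→) rewrites (2 + 0) into 2, now ((- 2) + (3 * b))
step 4: add_zero (←) rewrites ((- 2) + (3 * b)) into (((- 2) + (3 * b)) + 0)
step 5: mul_one (←) rewrites 3 into (3 * 1), now (((- 2) + ((3 * 1) * b)) + 0)
step 6: add_zero (←) rewrites 1 into (1 + 0), which is E2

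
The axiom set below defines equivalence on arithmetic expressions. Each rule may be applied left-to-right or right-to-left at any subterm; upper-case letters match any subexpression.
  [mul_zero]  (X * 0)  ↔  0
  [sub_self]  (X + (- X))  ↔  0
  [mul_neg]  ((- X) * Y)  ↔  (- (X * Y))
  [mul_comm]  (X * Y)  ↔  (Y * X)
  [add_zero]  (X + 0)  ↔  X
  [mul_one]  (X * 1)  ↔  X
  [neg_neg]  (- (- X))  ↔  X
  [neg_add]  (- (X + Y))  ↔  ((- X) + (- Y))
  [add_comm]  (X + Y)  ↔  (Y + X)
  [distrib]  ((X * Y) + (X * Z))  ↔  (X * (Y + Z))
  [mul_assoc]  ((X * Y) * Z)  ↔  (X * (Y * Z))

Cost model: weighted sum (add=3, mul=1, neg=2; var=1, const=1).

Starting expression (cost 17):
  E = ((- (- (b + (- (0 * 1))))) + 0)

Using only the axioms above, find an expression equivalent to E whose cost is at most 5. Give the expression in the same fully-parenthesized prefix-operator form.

(- (- b))   [cost 5]

step 1: mul_one (→) rewrites (0 * 1) into 0, now ((- (- (b + (- 0)))) + 0)
step 2: neg_add (→) rewrites (- (b + (- 0))) into ((- b) + (- (- 0))), now ((- ((- b) + (- (- 0)))) + 0)
step 3: neg_neg (→) rewrites (- (- 0)) into 0, now ((- ((- b) + 0)) + 0)
step 4: add_zero (→) rewrites ((- ((- b) + 0)) + 0) into (- ((- b) + 0))
step 5: add_zero (→) rewrites ((- b) + 0) into (- b), reaching cost 5 (bound 5)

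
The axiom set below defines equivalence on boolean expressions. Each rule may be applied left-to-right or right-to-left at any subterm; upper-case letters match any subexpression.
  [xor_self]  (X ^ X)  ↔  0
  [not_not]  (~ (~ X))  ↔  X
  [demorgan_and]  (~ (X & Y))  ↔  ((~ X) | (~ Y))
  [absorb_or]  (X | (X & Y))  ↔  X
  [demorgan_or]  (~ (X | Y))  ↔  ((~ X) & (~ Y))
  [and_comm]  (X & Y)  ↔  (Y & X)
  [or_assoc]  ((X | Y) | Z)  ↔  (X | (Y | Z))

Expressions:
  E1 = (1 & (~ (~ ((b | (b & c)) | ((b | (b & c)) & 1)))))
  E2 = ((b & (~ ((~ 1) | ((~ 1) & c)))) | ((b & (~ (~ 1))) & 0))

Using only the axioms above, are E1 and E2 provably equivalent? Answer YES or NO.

1. [not_not →] (~ (~ ((b | (b & c)) | ((b | (b & c)) & 1))))  →  ((b | (b & c)) | ((b | (b & c)) & 1));  E1 = (1 & ((b | (b & c)) | ((b | (b & c)) & 1)))
2. [absorb_or →] ((b | (b & c)) | ((b | (b & c)) & 1))  →  (b | (b & c));  E1 = (1 & (b | (b & c)))
3. [absorb_or →] (b | (b & c))  →  b;  E1 = (1 & b)
4. [and_comm →] (1 & b)  →  (b & 1)
5. [not_not ←] 1  →  (~ (~ 1));  E1 = (b & (~ (~ 1)))
6. [absorb_or ←] (b & (~ (~ 1)))  →  ((b & (~ (~ 1))) | ((b & (~ (~ 1))) & 0))
7. [absorb_or ←] (~ 1)  →  ((~ 1) | ((~ 1) & c));  this is E2

YES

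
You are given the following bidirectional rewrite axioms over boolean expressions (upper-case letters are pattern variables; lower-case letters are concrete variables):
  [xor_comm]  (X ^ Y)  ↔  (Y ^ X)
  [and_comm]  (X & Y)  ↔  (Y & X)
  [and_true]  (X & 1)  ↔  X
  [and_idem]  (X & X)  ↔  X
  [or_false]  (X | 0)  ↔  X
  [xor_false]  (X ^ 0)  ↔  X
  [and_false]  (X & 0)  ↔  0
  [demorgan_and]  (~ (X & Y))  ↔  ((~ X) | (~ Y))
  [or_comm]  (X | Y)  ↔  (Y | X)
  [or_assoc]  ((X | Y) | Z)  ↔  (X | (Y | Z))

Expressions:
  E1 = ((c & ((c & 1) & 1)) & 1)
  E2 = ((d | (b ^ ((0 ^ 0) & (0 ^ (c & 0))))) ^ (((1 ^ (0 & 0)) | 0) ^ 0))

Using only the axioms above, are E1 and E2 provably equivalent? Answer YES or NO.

NO

The axioms are sound identities: if E1 ↔* E2 then E1 and E2 evaluate identically under any assignment.
Under b=0, c=0, d=0: E1 evaluates to 0, E2 to 1. Distinct ⇒ no rewrite sequence connects them.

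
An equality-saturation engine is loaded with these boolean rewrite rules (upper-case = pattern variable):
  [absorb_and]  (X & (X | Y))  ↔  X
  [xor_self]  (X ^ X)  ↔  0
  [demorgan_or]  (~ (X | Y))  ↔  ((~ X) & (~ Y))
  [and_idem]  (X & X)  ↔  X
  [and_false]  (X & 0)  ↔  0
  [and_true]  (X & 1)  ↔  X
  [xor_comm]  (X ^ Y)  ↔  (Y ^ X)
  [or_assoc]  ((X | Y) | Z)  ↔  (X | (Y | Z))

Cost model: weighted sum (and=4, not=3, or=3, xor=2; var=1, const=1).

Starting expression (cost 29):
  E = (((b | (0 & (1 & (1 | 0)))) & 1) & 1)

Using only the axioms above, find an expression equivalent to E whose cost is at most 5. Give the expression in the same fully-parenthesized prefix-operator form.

1. [and_true →] ((b | (0 & (1 & (1 | 0)))) & 1)  →  (b | (0 & (1 & (1 | 0))));  E = ((b | (0 & (1 & (1 | 0)))) & 1)
2. [and_true →] ((b | (0 & (1 & (1 | 0)))) & 1)  →  (b | (0 & (1 & (1 | 0))))
3. [absorb_and →] (1 & (1 | 0))  →  1;  E = (b | (0 & 1))
4. [and_true →] (0 & 1)  →  0;  cost 5 ≤ 5, done

(b | 0)   [cost 5]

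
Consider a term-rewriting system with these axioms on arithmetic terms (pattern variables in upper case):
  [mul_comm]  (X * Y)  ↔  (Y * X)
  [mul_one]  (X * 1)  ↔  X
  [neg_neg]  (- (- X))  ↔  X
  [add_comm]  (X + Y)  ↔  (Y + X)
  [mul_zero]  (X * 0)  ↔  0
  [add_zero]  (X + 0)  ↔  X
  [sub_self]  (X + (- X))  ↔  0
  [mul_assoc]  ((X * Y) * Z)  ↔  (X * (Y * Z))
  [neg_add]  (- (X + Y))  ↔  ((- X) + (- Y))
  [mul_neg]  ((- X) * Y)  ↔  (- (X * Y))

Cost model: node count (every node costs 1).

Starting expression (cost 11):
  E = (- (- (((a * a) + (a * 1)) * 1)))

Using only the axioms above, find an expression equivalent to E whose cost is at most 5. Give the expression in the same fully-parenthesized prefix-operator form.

(1) (((a * a) + (a * 1)) * 1)  =[mul_one →]=  ((a * a) + (a * 1))    ⊢ (- (- ((a * a) + (a * 1))))
(2) (- (- ((a * a) + (a * 1))))  =[neg_neg →]=  ((a * a) + (a * 1))
(3) (a * 1)  =[mul_one →]=  a    ⊢ cost 5, within 5

((a * a) + a)   [cost 5]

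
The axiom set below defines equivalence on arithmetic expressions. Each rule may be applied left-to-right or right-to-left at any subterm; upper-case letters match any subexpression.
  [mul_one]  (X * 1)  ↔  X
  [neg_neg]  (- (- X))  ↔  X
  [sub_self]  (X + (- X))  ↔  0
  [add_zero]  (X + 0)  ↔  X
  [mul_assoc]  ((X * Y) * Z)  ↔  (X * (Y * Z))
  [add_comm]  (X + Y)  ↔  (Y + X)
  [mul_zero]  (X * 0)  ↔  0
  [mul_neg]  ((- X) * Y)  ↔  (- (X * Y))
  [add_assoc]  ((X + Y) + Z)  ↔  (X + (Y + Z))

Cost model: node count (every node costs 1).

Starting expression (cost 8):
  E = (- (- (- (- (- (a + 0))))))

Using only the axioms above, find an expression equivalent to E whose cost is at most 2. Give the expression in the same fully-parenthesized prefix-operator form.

step 1: neg_neg (→) rewrites (- (- (- (a + 0)))) into (- (a + 0)), now (- (- (- (a + 0))))
step 2: neg_neg (→) rewrites (- (- (a + 0))) into (a + 0), now (- (a + 0))
step 3: add_zero (→) rewrites (a + 0) into a, reaching cost 2 (bound 2)

(- a)   [cost 2]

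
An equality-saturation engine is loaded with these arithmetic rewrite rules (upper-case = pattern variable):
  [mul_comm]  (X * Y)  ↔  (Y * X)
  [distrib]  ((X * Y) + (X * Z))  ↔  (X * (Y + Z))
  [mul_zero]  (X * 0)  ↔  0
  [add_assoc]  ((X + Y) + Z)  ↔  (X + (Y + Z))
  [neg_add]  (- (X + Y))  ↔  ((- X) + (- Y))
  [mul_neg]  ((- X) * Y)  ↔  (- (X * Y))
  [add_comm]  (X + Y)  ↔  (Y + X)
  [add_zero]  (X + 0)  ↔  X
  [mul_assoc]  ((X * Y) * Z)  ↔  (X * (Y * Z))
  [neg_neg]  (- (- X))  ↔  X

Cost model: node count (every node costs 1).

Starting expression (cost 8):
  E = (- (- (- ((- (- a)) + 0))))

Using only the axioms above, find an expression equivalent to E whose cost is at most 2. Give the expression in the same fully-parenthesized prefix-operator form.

(- a)   [cost 2]

step 1: neg_neg (→) rewrites (- (- a)) into a, now (- (- (- (a + 0))))
step 2: add_zero (→) rewrites (a + 0) into a, now (- (- (- a)))
step 3: neg_neg (→) rewrites (- (- (- a))) into (- a), reaching cost 2 (bound 2)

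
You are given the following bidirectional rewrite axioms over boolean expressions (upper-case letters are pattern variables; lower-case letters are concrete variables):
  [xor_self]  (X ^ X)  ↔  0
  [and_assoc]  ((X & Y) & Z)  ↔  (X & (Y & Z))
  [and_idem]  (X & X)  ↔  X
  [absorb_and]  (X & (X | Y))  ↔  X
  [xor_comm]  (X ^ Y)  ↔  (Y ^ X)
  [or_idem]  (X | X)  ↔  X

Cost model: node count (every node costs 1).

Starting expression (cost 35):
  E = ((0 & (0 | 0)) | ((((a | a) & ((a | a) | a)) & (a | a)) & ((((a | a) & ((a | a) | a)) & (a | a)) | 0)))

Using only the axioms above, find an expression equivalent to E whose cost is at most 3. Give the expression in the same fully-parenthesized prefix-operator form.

(0 | a)   [cost 3]

1. [absorb_and →] ((((a | a) & ((a | a) | a)) & (a | a)) & ((((a | a) & ((a | a) | a)) & (a | a)) | 0))  →  (((a | a) & ((a | a) | a)) & (a | a));  E = ((0 & (0 | 0)) | (((a | a) & ((a | a) | a)) & (a | a)))
2. [or_idem →] (a | a)  →  a;  E = ((0 & (0 | 0)) | ((a & ((a | a) | a)) & (a | a)))
3. [or_idem →] (a | a)  →  a;  E = ((0 & (0 | 0)) | ((a & (a | a)) & (a | a)))
4. [or_idem →] (a | a)  →  a;  E = ((0 & (0 | 0)) | ((a & a) & (a | a)))
5. [and_idem →] (a & a)  →  a;  E = ((0 & (0 | 0)) | (a & (a | a)))
6. [or_idem →] (0 | 0)  →  0;  E = ((0 & 0) | (a & (a | a)))
7. [and_idem →] (0 & 0)  →  0;  E = (0 | (a & (a | a)))
8. [absorb_and →] (a & (a | a))  →  a;  cost 3 ≤ 3, done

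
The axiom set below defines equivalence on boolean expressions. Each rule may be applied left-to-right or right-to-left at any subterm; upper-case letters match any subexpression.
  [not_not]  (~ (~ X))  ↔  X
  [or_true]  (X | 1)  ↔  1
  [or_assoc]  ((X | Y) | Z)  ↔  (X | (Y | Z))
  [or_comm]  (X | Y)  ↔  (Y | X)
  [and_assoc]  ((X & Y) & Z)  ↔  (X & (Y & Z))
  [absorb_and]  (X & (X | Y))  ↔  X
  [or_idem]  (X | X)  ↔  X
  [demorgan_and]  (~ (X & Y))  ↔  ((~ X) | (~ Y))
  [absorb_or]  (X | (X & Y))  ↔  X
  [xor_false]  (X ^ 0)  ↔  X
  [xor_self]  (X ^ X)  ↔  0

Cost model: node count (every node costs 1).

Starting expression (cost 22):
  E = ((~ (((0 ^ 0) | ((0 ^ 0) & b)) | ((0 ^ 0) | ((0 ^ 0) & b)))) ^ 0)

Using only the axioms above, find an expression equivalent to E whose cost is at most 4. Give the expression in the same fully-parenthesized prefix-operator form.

(~ (0 ^ 0))   [cost 4]

step 1: or_idem (→) rewrites (((0 ^ 0) | ((0 ^ 0) & b)) | ((0 ^ 0) | ((0 ^ 0) & b))) into ((0 ^ 0) | ((0 ^ 0) & b)), now ((~ ((0 ^ 0) | ((0 ^ 0) & b))) ^ 0)
step 2: xor_false (→) rewrites ((~ ((0 ^ 0) | ((0 ^ 0) & b))) ^ 0) into (~ ((0 ^ 0) | ((0 ^ 0) & b)))
step 3: absorb_or (→) rewrites ((0 ^ 0) | ((0 ^ 0) & b)) into (0 ^ 0), reaching cost 4 (bound 4)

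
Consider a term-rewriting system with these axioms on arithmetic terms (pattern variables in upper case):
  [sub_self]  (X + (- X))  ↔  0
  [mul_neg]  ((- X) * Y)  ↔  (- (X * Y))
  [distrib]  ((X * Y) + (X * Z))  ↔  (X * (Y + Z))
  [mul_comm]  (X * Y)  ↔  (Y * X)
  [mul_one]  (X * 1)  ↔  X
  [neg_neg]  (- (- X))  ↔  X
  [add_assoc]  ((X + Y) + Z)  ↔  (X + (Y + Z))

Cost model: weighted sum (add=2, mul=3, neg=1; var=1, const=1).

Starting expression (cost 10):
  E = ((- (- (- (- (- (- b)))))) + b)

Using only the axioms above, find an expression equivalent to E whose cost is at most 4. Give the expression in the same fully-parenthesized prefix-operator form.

(b + b)   [cost 4]

(1) (- (- (- (- (- (- b))))))  =[neg_neg →]=  (- (- (- (- b))))    ⊢ ((- (- (- (- b)))) + b)
(2) (- (- (- b)))  =[neg_neg →]=  (- b)    ⊢ ((- (- b)) + b)
(3) (- (- b))  =[neg_neg →]=  b    ⊢ cost 4, within 4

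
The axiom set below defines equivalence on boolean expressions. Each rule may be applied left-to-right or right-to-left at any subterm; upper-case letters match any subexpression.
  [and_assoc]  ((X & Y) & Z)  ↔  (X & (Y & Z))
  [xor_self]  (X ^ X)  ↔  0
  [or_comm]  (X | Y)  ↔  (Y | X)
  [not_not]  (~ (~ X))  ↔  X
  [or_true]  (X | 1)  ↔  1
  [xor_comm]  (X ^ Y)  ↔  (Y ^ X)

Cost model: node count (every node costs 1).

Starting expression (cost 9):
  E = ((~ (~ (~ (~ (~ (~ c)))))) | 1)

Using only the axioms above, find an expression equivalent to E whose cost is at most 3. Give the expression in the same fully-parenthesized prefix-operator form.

(c | 1)   [cost 3]

1. [not_not →] (~ (~ (~ (~ (~ c)))))  →  (~ (~ (~ c)));  E = ((~ (~ (~ (~ c)))) | 1)
2. [not_not →] (~ (~ (~ (~ c))))  →  (~ (~ c));  E = ((~ (~ c)) | 1)
3. [not_not →] (~ (~ c))  →  c;  cost 3 ≤ 3, done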